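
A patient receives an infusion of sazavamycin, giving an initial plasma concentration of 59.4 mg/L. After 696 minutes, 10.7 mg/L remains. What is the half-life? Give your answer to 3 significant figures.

A/A₀ = 10.7/59.4 ≈ 0.18013.
n = log₂(5.5514) ≈ 2.4729 half-lives elapsed in 696 minutes.
t½ = 696/2.4729 ≈ 281.46 minutes.

281 minutes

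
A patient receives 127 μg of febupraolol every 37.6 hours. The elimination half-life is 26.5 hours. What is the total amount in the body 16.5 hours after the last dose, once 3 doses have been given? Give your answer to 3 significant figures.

The 3 doses were given 91.7, 54.1, 16.5 hours ago.
Total = 127·(1/2)^(91.7/26.5) + 127·(1/2)^(54.1/26.5) + 127·(1/2)^(16.5/26.5)
      = 11.538 + 30.85 + 82.484 ≈ 124.87 μg.

125 μg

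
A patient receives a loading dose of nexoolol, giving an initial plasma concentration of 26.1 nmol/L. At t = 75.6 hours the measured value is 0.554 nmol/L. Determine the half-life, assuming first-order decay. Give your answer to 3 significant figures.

13.6 hours

A/A₀ = 0.554/26.1 ≈ 0.021226.
n = log₂(47.112) ≈ 5.558 half-lives elapsed in 75.6 hours.
t½ = 75.6/5.558 ≈ 13.602 hours.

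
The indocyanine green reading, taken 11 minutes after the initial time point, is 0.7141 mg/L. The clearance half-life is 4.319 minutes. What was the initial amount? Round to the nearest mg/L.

Number of half-lives elapsed: n = 11/4.319 ≈ 2.5469.
A₀ = A × 2^n = 0.7141 × 2^2.5469 = 0.7141 × 5.8437 ≈ 4.173 mg/L.

4 mg/L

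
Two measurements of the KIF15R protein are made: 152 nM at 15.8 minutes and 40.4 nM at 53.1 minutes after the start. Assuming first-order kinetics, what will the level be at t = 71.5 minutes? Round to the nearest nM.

21 nM

Over Δt = 53.1 − 15.8 = 37.3 minutes, the level fell by a factor of 152/40.4 ≈ 3.7624.
n = log₂(3.7624) ≈ 1.9116 half-lives, so t½ = 37.3/1.9116 ≈ 19.512 minutes.
From t = 53.1 to t = 71.5: 40.4 × (1/2)^((71.5−53.1)/19.512) ≈ 21.014 nM.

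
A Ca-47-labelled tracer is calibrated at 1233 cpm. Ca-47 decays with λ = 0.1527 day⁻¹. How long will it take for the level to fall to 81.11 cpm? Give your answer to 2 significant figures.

18 days

t½ = ln 2 / λ = 0.69315 / 0.1527 ≈ 4.5393 days.
Fraction remaining = 81.11/1233 ≈ 0.065783.
n = log₂(1233/81.11) = ln(15.202)/ln 2 ≈ 3.9261 half-lives.
t = n × t½ = 3.9261 × 4.5393 ≈ 17.822 days.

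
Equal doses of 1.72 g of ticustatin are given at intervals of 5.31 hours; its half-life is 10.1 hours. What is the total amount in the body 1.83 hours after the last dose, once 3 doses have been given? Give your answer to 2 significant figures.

3.3 g

The 3 doses were given 12.45, 7.14, 1.83 hours ago.
Total = 1.72·(1/2)^(12.45/10.1) + 1.72·(1/2)^(7.14/10.1) + 1.72·(1/2)^(1.83/10.1)
      = 0.73191 + 1.0537 + 1.517 ≈ 3.3026 g.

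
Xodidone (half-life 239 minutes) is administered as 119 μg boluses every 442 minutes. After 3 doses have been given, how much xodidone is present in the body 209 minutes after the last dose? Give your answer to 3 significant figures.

The 3 doses were given 1093, 651, 209 minutes ago.
Total = 119·(1/2)^(1093/239) + 119·(1/2)^(651/239) + 119·(1/2)^(209/239)
      = 4.9988 + 18.013 + 64.909 ≈ 87.921 μg.

87.9 μg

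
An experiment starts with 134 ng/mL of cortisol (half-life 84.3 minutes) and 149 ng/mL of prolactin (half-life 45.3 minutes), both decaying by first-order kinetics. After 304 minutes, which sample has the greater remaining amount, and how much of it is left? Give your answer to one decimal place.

cortisol, 11.0 ng/mL

cortisol: 134 × (1/2)^3.6062 ≈ 11.004 ng/mL.
prolactin: 149 × (1/2)^6.7108 ≈ 1.4224 ng/mL.
Cortisol has more remaining, at ≈ 11.004 ng/mL.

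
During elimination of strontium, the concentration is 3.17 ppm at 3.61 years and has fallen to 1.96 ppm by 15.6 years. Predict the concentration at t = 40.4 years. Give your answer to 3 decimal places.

0.725 ppm

Over Δt = 15.6 − 3.61 = 11.99 years, the level fell by a factor of 3.17/1.96 ≈ 1.6173.
n = log₂(1.6173) ≈ 0.69363 half-lives, so t½ = 11.99/0.69363 ≈ 17.286 years.
From t = 15.6 to t = 40.4: 1.96 × (1/2)^((40.4−15.6)/17.286) ≈ 0.72505 ppm.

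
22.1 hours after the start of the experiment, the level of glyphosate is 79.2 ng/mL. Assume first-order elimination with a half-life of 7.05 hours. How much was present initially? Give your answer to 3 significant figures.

696 ng/mL

Number of half-lives elapsed: n = 22.1/7.05 ≈ 3.1348.
A₀ = A × 2^n = 79.2 × 2^3.1348 = 79.2 × 8.7832 ≈ 695.63 ng/mL.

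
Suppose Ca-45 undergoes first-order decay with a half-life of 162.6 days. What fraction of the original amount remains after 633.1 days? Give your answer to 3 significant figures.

n = 633.1/162.6 ≈ 3.8936 half-lives.
Fraction remaining = (1/2)^3.8936 ≈ 0.067283.

0.0673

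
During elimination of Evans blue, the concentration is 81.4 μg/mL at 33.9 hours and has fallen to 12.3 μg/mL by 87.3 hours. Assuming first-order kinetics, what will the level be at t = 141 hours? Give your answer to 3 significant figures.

1.84 μg/mL

Over Δt = 87.3 − 33.9 = 53.4 hours, the level fell by a factor of 81.4/12.3 ≈ 6.6179.
n = log₂(6.6179) ≈ 2.7264 half-lives, so t½ = 53.4/2.7264 ≈ 19.586 hours.
From t = 87.3 to t = 141: 12.3 × (1/2)^((141−87.3)/19.586) ≈ 1.839 μg/mL.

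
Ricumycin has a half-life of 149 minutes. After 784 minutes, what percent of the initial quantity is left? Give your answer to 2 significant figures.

n = 784/149 ≈ 5.2617 half-lives.
Fraction remaining = (1/2)^5.2617 ≈ 0.026065, i.e. 2.6065%.

2.6%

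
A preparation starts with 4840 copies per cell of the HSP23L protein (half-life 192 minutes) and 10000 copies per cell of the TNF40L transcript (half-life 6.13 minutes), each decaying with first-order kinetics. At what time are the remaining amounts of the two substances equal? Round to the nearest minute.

7 minutes

Set 4840·(1/2)^(t/192) = 10000·(1/2)^(t/6.13).
Taking log₂: log₂(4840/10000) = t·(1/192 − 1/6.13).
log₂(0.484) = -1.0469; 1/192 − 1/6.13 = -0.15792.
t = -1.0469 / -0.15792 ≈ 6.6293 minutes.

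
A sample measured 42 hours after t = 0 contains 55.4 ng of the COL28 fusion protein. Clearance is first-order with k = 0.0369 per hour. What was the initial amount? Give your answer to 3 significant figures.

t½ = ln 2 / k = 0.69315 / 0.0369 ≈ 18.784 hours.
Number of half-lives elapsed: n = 42/18.784 ≈ 2.2359.
A₀ = A × 2^n = 55.4 × 2^2.2359 = 55.4 × 4.7105 ≈ 260.96 ng.

261 ng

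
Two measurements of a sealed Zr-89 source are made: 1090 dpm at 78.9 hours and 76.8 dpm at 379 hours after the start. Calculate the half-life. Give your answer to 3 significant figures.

Over Δt = 379 − 78.9 = 300.1 hours, the level fell by a factor of 1090/76.8 ≈ 14.193.
n = log₂(14.193) ≈ 3.8271 half-lives, so t½ = 300.1/3.8271 ≈ 78.415 hours.

78.4 hours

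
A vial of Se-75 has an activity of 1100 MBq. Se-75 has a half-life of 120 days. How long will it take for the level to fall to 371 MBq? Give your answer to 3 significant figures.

188 days

Fraction remaining = 371/1100 ≈ 0.33727.
n = log₂(1100/371) = ln(2.965)/ln 2 ≈ 1.568 half-lives.
t = n × t½ = 1.568 × 120 ≈ 188.16 days.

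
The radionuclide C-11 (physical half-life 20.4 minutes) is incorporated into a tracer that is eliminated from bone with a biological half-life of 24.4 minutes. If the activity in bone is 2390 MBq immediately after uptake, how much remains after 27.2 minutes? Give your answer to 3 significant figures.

1/t_eff = 1/t_phys + 1/t_biol = 1/20.4 + 1/24.4 = 0.090003 per minute.
t_eff = 20.4 × 24.4 / (20.4 + 24.4) ≈ 11.111 minutes.
Remaining = 2390 × (1/2)^(27.2/11.111) = 2390 × (1/2)^2.4481 ≈ 437.98 MBq.

438 MBq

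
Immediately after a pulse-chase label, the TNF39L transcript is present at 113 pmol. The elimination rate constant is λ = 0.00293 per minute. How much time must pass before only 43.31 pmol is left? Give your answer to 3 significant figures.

t½ = ln 2 / λ = 0.69315 / 0.00293 ≈ 236.57 minutes.
Fraction remaining = 43.31/113 ≈ 0.38327.
n = log₂(113/43.31) = ln(2.6091)/ln 2 ≈ 1.3836 half-lives.
t = n × t½ = 1.3836 × 236.57 ≈ 327.31 minutes.

327 minutes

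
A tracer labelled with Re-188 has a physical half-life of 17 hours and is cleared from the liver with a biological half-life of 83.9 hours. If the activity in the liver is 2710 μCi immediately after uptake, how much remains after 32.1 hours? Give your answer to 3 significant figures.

562 μCi

1/t_eff = 1/t_phys + 1/t_biol = 1/17 + 1/83.9 = 0.070742 per hour.
t_eff = 17 × 83.9 / (17 + 83.9) ≈ 14.136 hours.
Remaining = 2710 × (1/2)^(32.1/14.136) = 2710 × (1/2)^2.2708 ≈ 561.54 μCi.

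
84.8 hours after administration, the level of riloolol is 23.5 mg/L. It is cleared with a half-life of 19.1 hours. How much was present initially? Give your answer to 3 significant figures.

510 mg/L

Number of half-lives elapsed: n = 84.8/19.1 ≈ 4.4398.
A₀ = A × 2^n = 23.5 × 2^4.4398 = 23.5 × 21.703 ≈ 510.01 mg/L.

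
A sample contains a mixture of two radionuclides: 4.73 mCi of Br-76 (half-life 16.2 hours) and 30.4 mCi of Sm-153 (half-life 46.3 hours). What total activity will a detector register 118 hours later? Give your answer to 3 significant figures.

Br-76: 4.73 × (1/2)^(118/16.2) = 4.73 × (1/2)^7.284 ≈ 0.030351 mCi.
Sm-153: 30.4 × (1/2)^(118/46.3) = 30.4 × (1/2)^2.5486 ≈ 5.196 mCi.
Total = 0.030351 + 5.196 ≈ 5.2264 mCi.

5.23 mCi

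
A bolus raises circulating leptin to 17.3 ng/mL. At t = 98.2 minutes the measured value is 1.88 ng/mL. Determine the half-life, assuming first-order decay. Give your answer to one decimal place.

A/A₀ = 1.88/17.3 ≈ 0.10867.
n = log₂(9.2021) ≈ 3.202 half-lives elapsed in 98.2 minutes.
t½ = 98.2/3.202 ≈ 30.669 minutes.

30.7 minutes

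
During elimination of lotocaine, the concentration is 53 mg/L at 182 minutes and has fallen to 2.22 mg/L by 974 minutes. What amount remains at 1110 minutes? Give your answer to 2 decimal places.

Over Δt = 974 − 182 = 792 minutes, the level fell by a factor of 53/2.22 ≈ 23.874.
n = log₂(23.874) ≈ 4.5774 half-lives, so t½ = 792/4.5774 ≈ 173.03 minutes.
From t = 974 to t = 1110: 2.22 × (1/2)^((1110−974)/173.03) ≈ 1.2875 mg/L.

1.29 mg/L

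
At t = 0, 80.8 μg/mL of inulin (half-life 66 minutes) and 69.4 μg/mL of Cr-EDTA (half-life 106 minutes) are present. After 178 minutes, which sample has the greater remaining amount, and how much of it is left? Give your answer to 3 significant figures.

Cr-EDTA, 21.7 μg/mL

inulin: 80.8 × (1/2)^2.697 ≈ 12.461 μg/mL.
Cr-EDTA: 69.4 × (1/2)^1.6792 ≈ 21.67 μg/mL.
Cr-EDTA has more remaining, at ≈ 21.67 μg/mL.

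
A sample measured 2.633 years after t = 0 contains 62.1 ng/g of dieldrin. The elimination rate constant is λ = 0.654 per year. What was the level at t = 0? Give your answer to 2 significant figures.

350 ng/g

t½ = ln 2 / λ = 0.69315 / 0.654 ≈ 1.0599 years.
Number of half-lives elapsed: n = 2.633/1.0599 ≈ 2.4843.
A₀ = A × 2^n = 62.1 × 2^2.4843 = 62.1 × 5.5956 ≈ 347.49 ng/g.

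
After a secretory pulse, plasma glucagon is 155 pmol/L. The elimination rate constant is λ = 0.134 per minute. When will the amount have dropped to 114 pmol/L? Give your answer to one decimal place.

t½ = ln 2 / λ = 0.69315 / 0.134 ≈ 5.1727 minutes.
Fraction remaining = 114/155 ≈ 0.73548.
n = log₂(155/114) = ln(1.3596)/ln 2 ≈ 0.44323 half-lives.
t = n × t½ = 0.44323 × 5.1727 ≈ 2.2927 minutes.

2.3 minutes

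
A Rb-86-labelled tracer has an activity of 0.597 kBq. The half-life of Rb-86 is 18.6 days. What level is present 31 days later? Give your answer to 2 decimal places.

Number of half-lives: n = 31/18.6 ≈ 1.6667.
Remaining = 0.597 × (1/2)^1.6667 = 0.597 × 0.31498 ≈ 0.18804 kBq.

0.19 kBq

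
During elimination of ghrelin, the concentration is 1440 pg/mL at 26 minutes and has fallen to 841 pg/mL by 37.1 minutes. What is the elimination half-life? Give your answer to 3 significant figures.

14.3 minutes

Over Δt = 37.1 − 26 = 11.1 minutes, the level fell by a factor of 1440/841 ≈ 1.7122.
n = log₂(1.7122) ≈ 0.77589 half-lives, so t½ = 11.1/0.77589 ≈ 14.306 minutes.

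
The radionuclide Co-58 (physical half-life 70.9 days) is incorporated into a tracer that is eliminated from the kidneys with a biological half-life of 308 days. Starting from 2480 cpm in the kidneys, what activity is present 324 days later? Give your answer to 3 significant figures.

1/t_eff = 1/t_phys + 1/t_biol = 1/70.9 + 1/308 = 0.017351 per day.
t_eff = 70.9 × 308 / (70.9 + 308) ≈ 57.633 days.
Remaining = 2480 × (1/2)^(324/57.633) = 2480 × (1/2)^5.6218 ≈ 50.365 cpm.

50.4 cpm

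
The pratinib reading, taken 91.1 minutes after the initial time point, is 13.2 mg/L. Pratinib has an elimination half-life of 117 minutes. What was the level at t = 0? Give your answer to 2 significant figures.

Number of half-lives elapsed: n = 91.1/117 ≈ 0.77863.
A₀ = A × 2^n = 13.2 × 2^0.77863 = 13.2 × 1.7155 ≈ 22.645 mg/L.

23 mg/L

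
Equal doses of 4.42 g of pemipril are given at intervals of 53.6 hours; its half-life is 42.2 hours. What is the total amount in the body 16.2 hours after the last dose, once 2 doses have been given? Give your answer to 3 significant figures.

The 2 doses were given 69.8, 16.2 hours ago.
Total = 4.42·(1/2)^(69.8/42.2) + 4.42·(1/2)^(16.2/42.2)
      = 1.4045 + 3.3874 ≈ 4.7918 g.

4.79 g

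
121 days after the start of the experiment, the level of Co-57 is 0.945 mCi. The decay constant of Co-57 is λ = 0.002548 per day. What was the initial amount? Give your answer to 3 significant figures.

1.29 mCi

t½ = ln 2 / λ = 0.69315 / 0.002548 ≈ 272.04 days.
Number of half-lives elapsed: n = 121/272.04 ≈ 0.44479.
A₀ = A × 2^n = 0.945 × 2^0.44479 = 0.945 × 1.3611 ≈ 1.2863 mCi.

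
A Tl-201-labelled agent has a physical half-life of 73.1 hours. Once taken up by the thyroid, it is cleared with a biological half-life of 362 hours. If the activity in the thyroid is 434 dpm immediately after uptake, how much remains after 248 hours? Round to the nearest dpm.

26 dpm

1/t_eff = 1/t_phys + 1/t_biol = 1/73.1 + 1/362 = 0.016442 per hour.
t_eff = 73.1 × 362 / (73.1 + 362) ≈ 60.819 hours.
Remaining = 434 × (1/2)^(248/60.819) = 434 × (1/2)^4.0777 ≈ 25.703 dpm.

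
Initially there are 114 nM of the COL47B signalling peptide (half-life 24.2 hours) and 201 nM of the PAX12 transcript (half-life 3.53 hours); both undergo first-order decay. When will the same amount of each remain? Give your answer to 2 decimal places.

Set 114·(1/2)^(t/24.2) = 201·(1/2)^(t/3.53).
Taking log₂: log₂(114/201) = t·(1/24.2 − 1/3.53).
log₂(0.56716) = -0.81816; 1/24.2 − 1/3.53 = -0.24196.
t = -0.81816 / -0.24196 ≈ 3.3813 hours.

3.38 hours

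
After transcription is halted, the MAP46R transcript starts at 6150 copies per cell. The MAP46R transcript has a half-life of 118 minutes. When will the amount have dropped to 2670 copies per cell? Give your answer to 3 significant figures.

142 minutes

Fraction remaining = 2670/6150 ≈ 0.43415.
n = log₂(6150/2670) = ln(2.3034)/ln 2 ≈ 1.2037 half-lives.
t = n × t½ = 1.2037 × 118 ≈ 142.04 minutes.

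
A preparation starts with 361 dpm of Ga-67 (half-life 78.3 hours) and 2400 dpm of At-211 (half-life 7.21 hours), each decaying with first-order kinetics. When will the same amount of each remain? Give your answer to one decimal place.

21.7 hours

Set 361·(1/2)^(t/78.3) = 2400·(1/2)^(t/7.21).
Taking log₂: log₂(361/2400) = t·(1/78.3 − 1/7.21).
log₂(0.15042) = -2.733; 1/78.3 − 1/7.21 = -0.12592.
t = -2.733 / -0.12592 ≈ 21.703 hours.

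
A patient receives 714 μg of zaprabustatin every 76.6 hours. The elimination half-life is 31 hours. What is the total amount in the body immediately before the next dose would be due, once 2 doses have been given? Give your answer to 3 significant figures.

152 μg

The 2 doses were given 153.2, 76.6 hours ago.
Total = 714·(1/2)^(153.2/31) + 714·(1/2)^(76.6/31)
      = 23.229 + 128.78 ≈ 152.01 μg.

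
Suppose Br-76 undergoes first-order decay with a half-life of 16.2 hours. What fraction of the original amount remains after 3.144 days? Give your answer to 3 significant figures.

3.144 days = 75.456 hours.
n = 75.456/16.2 ≈ 4.6578 half-lives.
Fraction remaining = (1/2)^4.6578 ≈ 0.039616.

0.0396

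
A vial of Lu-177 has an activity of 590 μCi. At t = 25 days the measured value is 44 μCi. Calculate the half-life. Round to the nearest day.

7 days

A/A₀ = 44/590 ≈ 0.074576.
n = log₂(13.409) ≈ 3.7451 half-lives elapsed in 25 days.
t½ = 25/3.7451 ≈ 6.6753 days.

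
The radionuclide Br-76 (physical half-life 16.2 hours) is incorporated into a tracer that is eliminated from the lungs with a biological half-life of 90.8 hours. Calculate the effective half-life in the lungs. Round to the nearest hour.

1/t_eff = 1/t_phys + 1/t_biol = 1/16.2 + 1/90.8 = 0.072742 per hour.
t_eff = 16.2 × 90.8 / (16.2 + 90.8) ≈ 13.747 hours.

14 hours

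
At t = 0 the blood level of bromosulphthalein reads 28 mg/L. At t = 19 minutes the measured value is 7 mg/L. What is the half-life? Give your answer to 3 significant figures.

A/A₀ = 7/28 ≈ 0.25.
n = log₂(4) ≈ 2 half-lives elapsed in 19 minutes.
t½ = 19/2 ≈ 9.5 minutes.

9.50 minutes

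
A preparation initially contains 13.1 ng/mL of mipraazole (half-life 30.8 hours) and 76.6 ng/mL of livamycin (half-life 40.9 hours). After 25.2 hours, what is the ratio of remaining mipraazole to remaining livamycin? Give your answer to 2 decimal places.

mipraazole: 13.1 × (1/2)^(25.2/30.8) = 13.1 × (1/2)^0.81818 ≈ 7.4297 ng/mL.
livamycin: 76.6 × (1/2)^(25.2/40.9) = 76.6 × (1/2)^0.61614 ≈ 49.975 ng/mL.
Ratio ≈ 7.4297 / 49.975 ≈ 0.14867.

0.15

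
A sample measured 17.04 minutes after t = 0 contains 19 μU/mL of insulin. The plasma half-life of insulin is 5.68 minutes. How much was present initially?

152 μU/mL

Number of half-lives elapsed: n = 17.04/5.68 ≈ 3.
A₀ = A × 2^n = 19 × 2^3 = 19 × 8 ≈ 152 μU/mL.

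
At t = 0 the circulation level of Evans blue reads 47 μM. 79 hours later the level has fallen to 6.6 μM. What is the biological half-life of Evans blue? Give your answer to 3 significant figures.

27.9 hours

A/A₀ = 6.6/47 ≈ 0.14043.
n = log₂(7.1212) ≈ 2.8321 half-lives elapsed in 79 hours.
t½ = 79/2.8321 ≈ 27.894 hours.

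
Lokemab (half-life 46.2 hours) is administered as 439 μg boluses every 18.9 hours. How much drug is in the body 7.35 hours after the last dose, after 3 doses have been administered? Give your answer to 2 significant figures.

The 3 doses were given 45.15, 26.25, 7.35 hours ago.
Total = 439·(1/2)^(45.15/46.2) + 439·(1/2)^(26.25/46.2) + 439·(1/2)^(7.35/46.2)
      = 222.99 + 296.09 + 393.16 ≈ 912.24 μg.

910 μg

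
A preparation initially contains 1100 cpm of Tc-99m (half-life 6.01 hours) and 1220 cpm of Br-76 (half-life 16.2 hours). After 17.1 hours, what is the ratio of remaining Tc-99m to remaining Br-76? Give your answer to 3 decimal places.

Tc-99m: 1100 × (1/2)^(17.1/6.01) = 1100 × (1/2)^2.8453 ≈ 153.07 cpm.
Br-76: 1220 × (1/2)^(17.1/16.2) = 1220 × (1/2)^1.0556 ≈ 586.96 cpm.
Ratio ≈ 153.07 / 586.96 ≈ 0.26078.

0.261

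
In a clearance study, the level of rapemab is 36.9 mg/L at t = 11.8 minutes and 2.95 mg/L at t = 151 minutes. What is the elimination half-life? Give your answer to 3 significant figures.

38.2 minutes

Over Δt = 151 − 11.8 = 139.2 minutes, the level fell by a factor of 36.9/2.95 ≈ 12.508.
n = log₂(12.508) ≈ 3.6448 half-lives, so t½ = 139.2/3.6448 ≈ 38.191 minutes.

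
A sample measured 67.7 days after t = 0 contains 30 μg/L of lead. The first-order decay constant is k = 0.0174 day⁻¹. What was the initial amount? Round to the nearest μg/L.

t½ = ln 2 / k = 0.69315 / 0.0174 ≈ 39.836 days.
Number of half-lives elapsed: n = 67.7/39.836 ≈ 1.6995.
A₀ = A × 2^n = 30 × 2^1.6995 = 30 × 3.2478 ≈ 97.434 μg/L.

97 μg/L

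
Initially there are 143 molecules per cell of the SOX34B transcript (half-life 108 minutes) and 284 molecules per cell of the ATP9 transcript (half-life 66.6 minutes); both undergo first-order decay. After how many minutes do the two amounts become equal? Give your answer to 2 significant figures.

170 minutes

Set 143·(1/2)^(t/108) = 284·(1/2)^(t/66.6).
Taking log₂: log₂(143/284) = t·(1/108 − 1/66.6).
log₂(0.50352) = -0.98988; 1/108 − 1/66.6 = -0.0057558.
t = -0.98988 / -0.0057558 ≈ 171.98 minutes.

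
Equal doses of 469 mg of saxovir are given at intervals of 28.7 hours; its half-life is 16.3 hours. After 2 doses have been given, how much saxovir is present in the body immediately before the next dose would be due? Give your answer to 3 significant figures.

The 2 doses were given 57.4, 28.7 hours ago.
Total = 469·(1/2)^(57.4/16.3) + 469·(1/2)^(28.7/16.3)
      = 40.842 + 138.4 ≈ 179.24 mg.

179 mg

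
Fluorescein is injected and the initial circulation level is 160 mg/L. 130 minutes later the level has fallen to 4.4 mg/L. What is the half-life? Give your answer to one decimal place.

25.1 minutes

A/A₀ = 4.4/160 ≈ 0.0275.
n = log₂(36.364) ≈ 5.1844 half-lives elapsed in 130 minutes.
t½ = 130/5.1844 ≈ 25.075 minutes.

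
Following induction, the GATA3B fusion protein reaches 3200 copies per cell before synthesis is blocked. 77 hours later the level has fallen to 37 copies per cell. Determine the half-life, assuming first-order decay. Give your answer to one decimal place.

12.0 hours

A/A₀ = 37/3200 ≈ 0.011562.
n = log₂(86.486) ≈ 6.4344 half-lives elapsed in 77 hours.
t½ = 77/6.4344 ≈ 11.967 hours.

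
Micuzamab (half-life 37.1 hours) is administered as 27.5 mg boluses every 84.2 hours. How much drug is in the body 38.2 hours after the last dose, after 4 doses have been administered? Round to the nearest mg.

17 mg

The 4 doses were given 290.8, 206.6, 122.4, 38.2 hours ago.
Total = 27.5·(1/2)^(290.8/37.1) + 27.5·(1/2)^(206.6/37.1) + 27.5·(1/2)^(122.4/37.1) + 27.5·(1/2)^(38.2/37.1)
      = 0.12016 + 0.5794 + 2.7937 + 13.47 ≈ 16.964 mg.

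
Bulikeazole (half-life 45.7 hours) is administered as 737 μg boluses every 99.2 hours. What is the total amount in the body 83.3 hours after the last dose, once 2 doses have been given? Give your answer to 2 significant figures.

250 μg

The 2 doses were given 182.5, 83.3 hours ago.
Total = 737·(1/2)^(182.5/45.7) + 737·(1/2)^(83.3/45.7)
      = 46.273 + 208.34 ≈ 254.61 μg.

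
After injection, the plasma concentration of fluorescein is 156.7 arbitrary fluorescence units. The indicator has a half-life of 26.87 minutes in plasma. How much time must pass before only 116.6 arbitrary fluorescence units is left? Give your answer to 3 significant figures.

11.5 minutes

Fraction remaining = 116.6/156.7 ≈ 0.7441.
n = log₂(156.7/116.6) = ln(1.3439)/ln 2 ≈ 0.42644 half-lives.
t = n × t½ = 0.42644 × 26.87 ≈ 11.458 minutes.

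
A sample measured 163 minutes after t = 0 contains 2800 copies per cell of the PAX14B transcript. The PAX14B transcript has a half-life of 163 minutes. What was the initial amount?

5600 copies per cell

Number of half-lives elapsed: n = 163/163 ≈ 1.
A₀ = A × 2^n = 2800 × 2^1 = 2800 × 2 ≈ 5600 copies per cell.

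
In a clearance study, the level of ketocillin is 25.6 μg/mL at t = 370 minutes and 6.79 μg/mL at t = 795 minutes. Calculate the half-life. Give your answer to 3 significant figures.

222 minutes

Over Δt = 795 − 370 = 425 minutes, the level fell by a factor of 25.6/6.79 ≈ 3.7703.
n = log₂(3.7703) ≈ 1.9147 half-lives, so t½ = 425/1.9147 ≈ 221.97 minutes.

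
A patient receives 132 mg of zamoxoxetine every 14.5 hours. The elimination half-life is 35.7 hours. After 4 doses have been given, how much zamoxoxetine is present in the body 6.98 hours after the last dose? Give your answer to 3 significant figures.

The 4 doses were given 50.48, 35.98, 21.48, 6.98 hours ago.
Total = 132·(1/2)^(50.48/35.7) + 132·(1/2)^(35.98/35.7) + 132·(1/2)^(21.48/35.7) + 132·(1/2)^(6.98/35.7)
      = 49.535 + 65.642 + 86.986 + 115.27 ≈ 317.43 mg.

317 mg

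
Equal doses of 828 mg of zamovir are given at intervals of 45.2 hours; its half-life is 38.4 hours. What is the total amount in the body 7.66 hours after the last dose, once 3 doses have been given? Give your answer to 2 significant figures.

The 3 doses were given 98.06, 52.86, 7.66 hours ago.
Total = 828·(1/2)^(98.06/38.4) + 828·(1/2)^(52.86/38.4) + 828·(1/2)^(7.66/38.4)
      = 141.03 + 318.89 + 721.08 ≈ 1181 mg.

1200 mg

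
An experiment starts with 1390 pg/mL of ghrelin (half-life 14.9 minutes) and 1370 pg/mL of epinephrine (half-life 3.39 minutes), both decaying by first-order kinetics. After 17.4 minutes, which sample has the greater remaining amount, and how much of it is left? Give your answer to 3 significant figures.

ghrelin: 1390 × (1/2)^1.1678 ≈ 618.69 pg/mL.
epinephrine: 1370 × (1/2)^5.1327 ≈ 39.049 pg/mL.
Ghrelin has more remaining, at ≈ 618.69 pg/mL.

ghrelin, 619 pg/mL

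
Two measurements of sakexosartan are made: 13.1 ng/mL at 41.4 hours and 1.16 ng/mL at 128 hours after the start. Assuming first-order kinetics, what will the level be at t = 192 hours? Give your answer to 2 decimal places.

0.19 ng/mL

Over Δt = 128 − 41.4 = 86.6 hours, the level fell by a factor of 13.1/1.16 ≈ 11.293.
n = log₂(11.293) ≈ 3.4974 half-lives, so t½ = 86.6/3.4974 ≈ 24.761 hours.
From t = 128 to t = 192: 1.16 × (1/2)^((192−128)/24.761) ≈ 0.19337 ng/mL.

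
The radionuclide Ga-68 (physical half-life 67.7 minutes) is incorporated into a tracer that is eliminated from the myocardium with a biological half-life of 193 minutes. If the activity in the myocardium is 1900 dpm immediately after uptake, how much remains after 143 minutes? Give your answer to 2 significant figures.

260 dpm

1/t_eff = 1/t_phys + 1/t_biol = 1/67.7 + 1/193 = 0.019952 per minute.
t_eff = 67.7 × 193 / (67.7 + 193) ≈ 50.119 minutes.
Remaining = 1900 × (1/2)^(143/50.119) = 1900 × (1/2)^2.8532 ≈ 262.94 dpm.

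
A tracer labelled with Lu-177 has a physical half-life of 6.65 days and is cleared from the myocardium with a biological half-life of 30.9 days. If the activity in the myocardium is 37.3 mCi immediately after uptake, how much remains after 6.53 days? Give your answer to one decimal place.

1/t_eff = 1/t_phys + 1/t_biol = 1/6.65 + 1/30.9 = 0.18274 per day.
t_eff = 6.65 × 30.9 / (6.65 + 30.9) ≈ 5.4723 days.
Remaining = 37.3 × (1/2)^(6.53/5.4723) = 37.3 × (1/2)^1.1933 ≈ 16.312 mCi.

16.3 mCi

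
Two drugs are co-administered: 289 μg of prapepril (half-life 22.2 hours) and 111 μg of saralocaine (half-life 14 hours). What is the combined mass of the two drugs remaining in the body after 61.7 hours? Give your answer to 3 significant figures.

prapepril: 289 × (1/2)^(61.7/22.2) = 289 × (1/2)^2.7793 ≈ 42.097 μg.
saralocaine: 111 × (1/2)^(61.7/14) = 111 × (1/2)^4.4071 ≈ 5.2317 μg.
Total = 42.097 + 5.2317 ≈ 47.329 μg.

47.3 μg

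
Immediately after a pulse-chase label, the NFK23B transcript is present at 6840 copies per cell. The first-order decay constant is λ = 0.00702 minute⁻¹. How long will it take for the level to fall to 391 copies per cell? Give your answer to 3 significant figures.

t½ = ln 2 / λ = 0.69315 / 0.00702 ≈ 98.739 minutes.
Fraction remaining = 391/6840 ≈ 0.057164.
n = log₂(6840/391) = ln(17.494)/ln 2 ≈ 4.1288 half-lives.
t = n × t½ = 4.1288 × 98.739 ≈ 407.67 minutes.

408 minutes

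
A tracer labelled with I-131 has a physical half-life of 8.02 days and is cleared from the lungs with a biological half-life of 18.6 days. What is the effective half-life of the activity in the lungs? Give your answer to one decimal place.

5.6 days

1/t_eff = 1/t_phys + 1/t_biol = 1/8.02 + 1/18.6 = 0.17845 per day.
t_eff = 8.02 × 18.6 / (8.02 + 18.6) ≈ 5.6038 days.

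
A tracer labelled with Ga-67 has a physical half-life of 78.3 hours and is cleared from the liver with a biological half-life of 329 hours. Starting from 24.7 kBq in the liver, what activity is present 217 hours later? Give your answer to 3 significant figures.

1/t_eff = 1/t_phys + 1/t_biol = 1/78.3 + 1/329 = 0.015811 per hour.
t_eff = 78.3 × 329 / (78.3 + 329) ≈ 63.247 hours.
Remaining = 24.7 × (1/2)^(217/63.247) = 24.7 × (1/2)^3.431 ≈ 2.2902 kBq.

2.29 kBq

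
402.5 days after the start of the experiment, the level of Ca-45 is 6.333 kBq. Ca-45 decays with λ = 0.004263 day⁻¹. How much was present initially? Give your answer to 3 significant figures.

t½ = ln 2 / λ = 0.69315 / 0.004263 ≈ 162.6 days.
Number of half-lives elapsed: n = 402.5/162.6 ≈ 2.4755.
A₀ = A × 2^n = 6.333 × 2^2.4755 = 6.333 × 5.5614 ≈ 35.221 kBq.

35.2 kBq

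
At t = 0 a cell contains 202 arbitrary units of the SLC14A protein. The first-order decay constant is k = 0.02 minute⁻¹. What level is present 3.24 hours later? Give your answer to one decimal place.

4.1 arbitrary units

t½ = ln 2 / k = 0.69315 / 0.02 ≈ 34.657 minutes.
Convert the elapsed time: 3.24 hours = 194.4 minutes.
Number of half-lives: n = 194.4/34.657 ≈ 5.6092.
Remaining = 202 × (1/2)^5.6092 = 202 × 0.020486 ≈ 4.1382 arbitrary units.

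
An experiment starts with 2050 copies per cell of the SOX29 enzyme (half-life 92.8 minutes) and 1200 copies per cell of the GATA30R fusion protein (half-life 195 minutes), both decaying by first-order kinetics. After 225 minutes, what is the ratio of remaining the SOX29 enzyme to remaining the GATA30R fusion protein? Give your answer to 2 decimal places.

0.71

SOX29 enzyme: 2050 × (1/2)^(225/92.8) = 2050 × (1/2)^2.4246 ≈ 381.84 copies per cell.
GATA30R fusion protein: 1200 × (1/2)^(225/195) = 1200 × (1/2)^1.1538 ≈ 539.31 copies per cell.
Ratio ≈ 381.84 / 539.31 ≈ 0.70802.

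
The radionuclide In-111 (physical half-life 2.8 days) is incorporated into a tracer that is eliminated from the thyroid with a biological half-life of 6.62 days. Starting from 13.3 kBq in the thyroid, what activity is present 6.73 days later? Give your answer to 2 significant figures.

1/t_eff = 1/t_phys + 1/t_biol = 1/2.8 + 1/6.62 = 0.5082 per day.
t_eff = 2.8 × 6.62 / (2.8 + 6.62) ≈ 1.9677 days.
Remaining = 13.3 × (1/2)^(6.73/1.9677) = 13.3 × (1/2)^3.4202 ≈ 1.2424 kBq.

1.2 kBq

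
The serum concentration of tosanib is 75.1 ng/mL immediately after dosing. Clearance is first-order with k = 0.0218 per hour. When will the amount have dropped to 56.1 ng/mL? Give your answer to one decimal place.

13.4 hours

t½ = ln 2 / k = 0.69315 / 0.0218 ≈ 31.796 hours.
Fraction remaining = 56.1/75.1 ≈ 0.747.
n = log₂(75.1/56.1) = ln(1.3387)/ln 2 ≈ 0.42081 half-lives.
t = n × t½ = 0.42081 × 31.796 ≈ 13.38 hours.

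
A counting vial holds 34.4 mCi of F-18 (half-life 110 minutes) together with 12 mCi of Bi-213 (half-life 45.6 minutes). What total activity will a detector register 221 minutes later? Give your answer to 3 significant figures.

F-18: 34.4 × (1/2)^(221/110) = 34.4 × (1/2)^2.0091 ≈ 8.546 mCi.
Bi-213: 12 × (1/2)^(221/45.6) = 12 × (1/2)^4.8465 ≈ 0.4171 mCi.
Total = 8.546 + 0.4171 ≈ 8.9631 mCi.

8.96 mCi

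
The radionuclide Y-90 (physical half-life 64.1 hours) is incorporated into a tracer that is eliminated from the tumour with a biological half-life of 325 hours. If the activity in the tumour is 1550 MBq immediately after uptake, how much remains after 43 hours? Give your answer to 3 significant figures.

888 MBq

1/t_eff = 1/t_phys + 1/t_biol = 1/64.1 + 1/325 = 0.018678 per hour.
t_eff = 64.1 × 325 / (64.1 + 325) ≈ 53.54 hours.
Remaining = 1550 × (1/2)^(43/53.54) = 1550 × (1/2)^0.80313 ≈ 888.31 MBq.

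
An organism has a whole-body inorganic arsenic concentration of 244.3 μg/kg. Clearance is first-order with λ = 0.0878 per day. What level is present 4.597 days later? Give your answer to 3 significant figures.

t½ = ln 2 / λ = 0.69315 / 0.0878 ≈ 7.8946 days.
Number of half-lives: n = 4.597/7.8946 ≈ 0.5823.
Remaining = 244.3 × (1/2)^0.5823 = 244.3 × 0.6679 ≈ 163.17 μg/kg.

163 μg/kg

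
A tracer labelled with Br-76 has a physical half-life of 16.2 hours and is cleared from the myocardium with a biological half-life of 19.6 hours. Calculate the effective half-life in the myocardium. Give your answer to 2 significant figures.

1/t_eff = 1/t_phys + 1/t_biol = 1/16.2 + 1/19.6 = 0.11275 per hour.
t_eff = 16.2 × 19.6 / (16.2 + 19.6) ≈ 8.8693 hours.

8.9 hours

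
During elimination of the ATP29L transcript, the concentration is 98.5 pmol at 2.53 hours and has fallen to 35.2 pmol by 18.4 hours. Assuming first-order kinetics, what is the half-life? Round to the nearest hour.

Over Δt = 18.4 − 2.53 = 15.87 hours, the level fell by a factor of 98.5/35.2 ≈ 2.7983.
n = log₂(2.7983) ≈ 1.4845 half-lives, so t½ = 15.87/1.4845 ≈ 10.69 hours.

11 hours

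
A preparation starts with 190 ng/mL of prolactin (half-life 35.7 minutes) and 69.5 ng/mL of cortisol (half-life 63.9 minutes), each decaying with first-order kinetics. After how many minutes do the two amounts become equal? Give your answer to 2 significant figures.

120 minutes

Set 190·(1/2)^(t/35.7) = 69.5·(1/2)^(t/63.9).
Taking log₂: log₂(190/69.5) = t·(1/35.7 − 1/63.9).
log₂(2.7338) = 1.4509; 1/35.7 − 1/63.9 = 0.012362.
t = 1.4509 / 0.012362 ≈ 117.37 minutes.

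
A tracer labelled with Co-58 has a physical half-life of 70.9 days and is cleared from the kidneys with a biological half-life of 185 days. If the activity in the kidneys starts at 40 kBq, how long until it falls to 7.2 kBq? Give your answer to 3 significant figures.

127 days

1/t_eff = 1/t_phys + 1/t_biol = 1/70.9 + 1/185 = 0.01951 per day.
t_eff = 70.9 × 185 / (70.9 + 185) ≈ 51.256 days.
n = log₂(40/7.2) ≈ 2.4739; t = 2.4739 × 51.256 ≈ 126.8 days.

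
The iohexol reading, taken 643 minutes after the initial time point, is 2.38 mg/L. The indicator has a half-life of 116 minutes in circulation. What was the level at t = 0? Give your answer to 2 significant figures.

110 mg/L

Number of half-lives elapsed: n = 643/116 ≈ 5.5431.
A₀ = A × 2^n = 2.38 × 2^5.5431 = 2.38 × 46.627 ≈ 110.97 mg/L.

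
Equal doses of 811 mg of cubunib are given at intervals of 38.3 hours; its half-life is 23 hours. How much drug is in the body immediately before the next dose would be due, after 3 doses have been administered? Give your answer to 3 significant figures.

362 mg

The 3 doses were given 114.9, 76.6, 38.3 hours ago.
Total = 811·(1/2)^(114.9/23) + 811·(1/2)^(76.6/23) + 811·(1/2)^(38.3/23)
      = 25.42 + 80.623 + 255.71 ≈ 361.75 mg.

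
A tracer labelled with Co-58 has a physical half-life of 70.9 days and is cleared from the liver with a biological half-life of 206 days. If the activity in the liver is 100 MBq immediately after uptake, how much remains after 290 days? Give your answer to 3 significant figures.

2.21 MBq

1/t_eff = 1/t_phys + 1/t_biol = 1/70.9 + 1/206 = 0.018959 per day.
t_eff = 70.9 × 206 / (70.9 + 206) ≈ 52.746 days.
Remaining = 100 × (1/2)^(290/52.746) = 100 × (1/2)^5.498 ≈ 2.2127 MBq.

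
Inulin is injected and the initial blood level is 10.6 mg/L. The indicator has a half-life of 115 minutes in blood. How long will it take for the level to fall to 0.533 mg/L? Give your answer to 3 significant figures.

496 minutes

Fraction remaining = 0.533/10.6 ≈ 0.050283.
n = log₂(10.6/0.533) = ln(19.887)/ln 2 ≈ 4.3138 half-lives.
t = n × t½ = 4.3138 × 115 ≈ 496.09 minutes.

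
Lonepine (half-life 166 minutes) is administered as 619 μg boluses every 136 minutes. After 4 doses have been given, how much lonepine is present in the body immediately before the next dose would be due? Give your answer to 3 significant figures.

726 μg

The 4 doses were given 544, 408, 272, 136 minutes ago.
Total = 619·(1/2)^(544/166) + 619·(1/2)^(408/166) + 619·(1/2)^(272/166) + 619·(1/2)^(136/166)
      = 63.853 + 112.67 + 198.81 + 350.8 ≈ 726.14 μg.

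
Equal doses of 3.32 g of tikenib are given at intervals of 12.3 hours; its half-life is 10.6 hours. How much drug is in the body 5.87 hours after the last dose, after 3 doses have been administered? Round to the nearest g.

4 g

The 3 doses were given 30.47, 18.17, 5.87 hours ago.
Total = 3.32·(1/2)^(30.47/10.6) + 3.32·(1/2)^(18.17/10.6) + 3.32·(1/2)^(5.87/10.6)
      = 0.45271 + 1.0119 + 2.2617 ≈ 3.7263 g.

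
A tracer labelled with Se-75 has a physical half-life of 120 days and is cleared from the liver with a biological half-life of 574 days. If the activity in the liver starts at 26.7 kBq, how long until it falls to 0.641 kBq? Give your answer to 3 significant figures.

1/t_eff = 1/t_phys + 1/t_biol = 1/120 + 1/574 = 0.010075 per day.
t_eff = 120 × 574 / (120 + 574) ≈ 99.251 days.
n = log₂(26.7/0.641) ≈ 5.3804; t = 5.3804 × 99.251 ≈ 534.01 days.

534 days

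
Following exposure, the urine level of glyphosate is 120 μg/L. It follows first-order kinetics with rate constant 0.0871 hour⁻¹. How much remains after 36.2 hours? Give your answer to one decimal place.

5.1 μg/L

t½ = ln 2 / λ = 0.69315 / 0.0871 ≈ 7.9581 hours.
Number of half-lives: n = 36.2/7.9581 ≈ 4.5488.
Remaining = 120 × (1/2)^4.5488 = 120 × 0.042723 ≈ 5.1267 μg/L.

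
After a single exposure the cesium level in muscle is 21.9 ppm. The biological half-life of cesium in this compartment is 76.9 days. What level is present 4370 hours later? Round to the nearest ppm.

4 ppm

Convert the elapsed time: 4370 hours = 182.083 days.
Number of half-lives: n = 182.083/76.9 ≈ 2.3678.
Remaining = 21.9 × (1/2)^2.3678 = 21.9 × 0.19374 ≈ 4.2429 ppm.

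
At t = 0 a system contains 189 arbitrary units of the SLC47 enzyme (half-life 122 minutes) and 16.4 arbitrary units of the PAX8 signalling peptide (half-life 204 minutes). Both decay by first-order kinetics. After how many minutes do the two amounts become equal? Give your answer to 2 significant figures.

1100 minutes

Set 189·(1/2)^(t/122) = 16.4·(1/2)^(t/204).
Taking log₂: log₂(189/16.4) = t·(1/122 − 1/204).
log₂(11.524) = 3.5266; 1/122 − 1/204 = 0.0032948.
t = 3.5266 / 0.0032948 ≈ 1070.4 minutes.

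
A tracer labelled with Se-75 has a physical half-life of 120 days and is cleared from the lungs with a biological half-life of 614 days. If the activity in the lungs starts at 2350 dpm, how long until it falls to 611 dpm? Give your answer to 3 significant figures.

195 days

1/t_eff = 1/t_phys + 1/t_biol = 1/120 + 1/614 = 0.009962 per day.
t_eff = 120 × 614 / (120 + 614) ≈ 100.38 days.
n = log₂(2350/611) ≈ 1.9434; t = 1.9434 × 100.38 ≈ 195.08 days.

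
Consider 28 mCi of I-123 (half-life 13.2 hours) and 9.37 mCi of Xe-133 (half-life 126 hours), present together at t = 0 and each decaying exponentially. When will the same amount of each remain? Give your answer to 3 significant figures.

Set 28·(1/2)^(t/13.2) = 9.37·(1/2)^(t/126).
Taking log₂: log₂(28/9.37) = t·(1/13.2 − 1/126).
log₂(2.9883) = 1.5793; 1/13.2 − 1/126 = 0.067821.
t = 1.5793 / 0.067821 ≈ 23.286 hours.

23.3 hours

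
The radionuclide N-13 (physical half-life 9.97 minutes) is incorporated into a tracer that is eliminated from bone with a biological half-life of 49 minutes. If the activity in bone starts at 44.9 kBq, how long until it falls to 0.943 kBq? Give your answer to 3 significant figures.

1/t_eff = 1/t_phys + 1/t_biol = 1/9.97 + 1/49 = 0.12071 per minute.
t_eff = 9.97 × 49 / (9.97 + 49) ≈ 8.2844 minutes.
n = log₂(44.9/0.943) ≈ 5.5733; t = 5.5733 × 8.2844 ≈ 46.171 minutes.

46.2 minutes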